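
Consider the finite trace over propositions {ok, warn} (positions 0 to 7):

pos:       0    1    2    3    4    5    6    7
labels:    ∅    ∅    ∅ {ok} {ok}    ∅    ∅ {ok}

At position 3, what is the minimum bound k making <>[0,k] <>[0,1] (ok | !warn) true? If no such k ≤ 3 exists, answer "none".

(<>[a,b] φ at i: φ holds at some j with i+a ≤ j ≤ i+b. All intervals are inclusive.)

0

Scan j = 3,4,… for <>[0,1] (ok | !warn):
  j=3: holds
First hit at j=3, so smallest k = 3-3 = 0.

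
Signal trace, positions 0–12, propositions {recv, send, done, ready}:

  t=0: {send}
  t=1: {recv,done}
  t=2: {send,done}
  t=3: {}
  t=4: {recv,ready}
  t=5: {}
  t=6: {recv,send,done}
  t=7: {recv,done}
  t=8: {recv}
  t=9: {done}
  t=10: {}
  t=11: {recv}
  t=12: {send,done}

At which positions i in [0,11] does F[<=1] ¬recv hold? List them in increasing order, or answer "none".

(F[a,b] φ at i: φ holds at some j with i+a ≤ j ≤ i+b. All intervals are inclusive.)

0, 1, 2, 3, 4, 5, 8, 9, 10, 11

Evaluate at each i in [0,11]:
  i=0: ✓ (witness j=0)
  i=1: ✓ (witness j=2)
  i=2: ✓ (witness j=2)
  i=3: ✓ (witness j=3)
  i=4: ✓ (witness j=5)
  i=5: ✓ (witness j=5)
  i=6: ✗ (none in [6,7])
  i=7: ✗ (none in [7,8])
  i=8: ✓ (witness j=9)
  i=9: ✓ (witness j=9)
  i=10: ✓ (witness j=10)
  i=11: ✓ (witness j=12)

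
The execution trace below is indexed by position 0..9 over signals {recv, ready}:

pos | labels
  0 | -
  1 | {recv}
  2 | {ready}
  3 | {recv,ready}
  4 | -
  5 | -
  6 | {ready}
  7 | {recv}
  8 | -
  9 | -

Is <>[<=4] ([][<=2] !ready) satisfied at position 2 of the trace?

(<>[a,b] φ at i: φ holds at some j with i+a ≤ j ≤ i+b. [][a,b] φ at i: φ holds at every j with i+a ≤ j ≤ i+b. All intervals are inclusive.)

No

Check [][<=2] !ready at each j in [2,6]:
  j=2: fails at 2
  j=3: fails at 3
  j=4: fails at 6
  j=5: fails at 6
  j=6: fails at 6
No position in the window satisfies it → formula fails.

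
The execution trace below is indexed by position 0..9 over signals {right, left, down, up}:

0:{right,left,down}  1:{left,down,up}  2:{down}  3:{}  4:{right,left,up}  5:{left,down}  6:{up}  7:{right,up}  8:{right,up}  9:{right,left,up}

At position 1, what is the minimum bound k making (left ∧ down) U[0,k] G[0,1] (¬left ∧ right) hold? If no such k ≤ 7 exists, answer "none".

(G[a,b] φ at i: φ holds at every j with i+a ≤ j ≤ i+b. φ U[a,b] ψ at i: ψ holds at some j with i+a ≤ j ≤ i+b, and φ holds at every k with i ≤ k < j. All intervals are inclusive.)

none

Need earliest j ≥ 1 with G[0,1] (¬left ∧ right), and (left ∧ down) at every k in [1,j-1].
  j=1: rhs fails.
  j=2: rhs fails.
  j=3: rhs fails.
  j=4: rhs fails.
  j=5: rhs fails.
  j=6: rhs fails.
  j=7: rhs holds but lhs fails at k=2.
  j=8: rhs fails.
No witness within the range → none.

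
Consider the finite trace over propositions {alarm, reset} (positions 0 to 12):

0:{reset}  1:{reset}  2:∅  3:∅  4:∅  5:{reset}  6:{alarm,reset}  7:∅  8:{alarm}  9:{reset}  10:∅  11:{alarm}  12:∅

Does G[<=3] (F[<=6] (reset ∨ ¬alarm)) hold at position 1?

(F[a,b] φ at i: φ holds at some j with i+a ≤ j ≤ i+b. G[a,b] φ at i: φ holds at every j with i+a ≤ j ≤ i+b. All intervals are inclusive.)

Holds

Check F[<=6] (reset ∨ ¬alarm) at every j in [1,4]:
  j=1: holds (witness at 1)
  j=2: holds (witness at 2)
  j=3: holds (witness at 3)
  j=4: holds (witness at 4)
All positions satisfy it → formula holds.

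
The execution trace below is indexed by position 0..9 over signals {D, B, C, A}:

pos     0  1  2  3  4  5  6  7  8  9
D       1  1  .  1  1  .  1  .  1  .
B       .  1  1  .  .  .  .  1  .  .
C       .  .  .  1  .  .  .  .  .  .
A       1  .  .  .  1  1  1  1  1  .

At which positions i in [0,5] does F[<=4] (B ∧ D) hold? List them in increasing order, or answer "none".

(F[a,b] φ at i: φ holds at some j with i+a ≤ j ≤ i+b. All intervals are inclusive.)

Evaluate at each i in [0,5]:
  i=0: ✓ (witness j=1)
  i=1: ✓ (witness j=1)
  i=2: ✗ (none in [2,6])
  i=3: ✗ (none in [3,7])
  i=4: ✗ (none in [4,8])
  i=5: ✗ (none in [5,9])

0, 1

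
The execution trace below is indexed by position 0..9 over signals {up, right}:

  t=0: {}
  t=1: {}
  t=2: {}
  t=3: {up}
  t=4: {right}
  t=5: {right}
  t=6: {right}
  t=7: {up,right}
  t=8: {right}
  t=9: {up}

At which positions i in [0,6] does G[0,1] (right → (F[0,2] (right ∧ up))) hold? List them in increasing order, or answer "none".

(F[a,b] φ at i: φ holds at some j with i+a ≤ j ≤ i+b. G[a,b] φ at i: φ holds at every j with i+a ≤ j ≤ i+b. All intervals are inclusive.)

0, 1, 2, 5, 6

Evaluate at each i in [0,6]:
  i=0: ✓ (all of [0,1])
  i=1: ✓ (all of [1,2])
  i=2: ✓ (all of [2,3])
  i=3: ✗ (fails at j=4)
  i=4: ✗ (fails at j=4)
  i=5: ✓ (all of [5,6])
  i=6: ✓ (all of [6,7])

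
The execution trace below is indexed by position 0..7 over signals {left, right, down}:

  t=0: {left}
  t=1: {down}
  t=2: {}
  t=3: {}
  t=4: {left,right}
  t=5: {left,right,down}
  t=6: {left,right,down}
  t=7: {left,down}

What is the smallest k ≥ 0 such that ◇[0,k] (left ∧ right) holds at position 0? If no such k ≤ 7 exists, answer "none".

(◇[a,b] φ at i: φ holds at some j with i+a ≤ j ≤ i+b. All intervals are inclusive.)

4

Scan j = 0,1,… for (left ∧ right):
  j=0: fails
  j=1: fails
  j=2: fails
  j=3: fails
  j=4: holds
First hit at j=4, so smallest k = 4-0 = 4.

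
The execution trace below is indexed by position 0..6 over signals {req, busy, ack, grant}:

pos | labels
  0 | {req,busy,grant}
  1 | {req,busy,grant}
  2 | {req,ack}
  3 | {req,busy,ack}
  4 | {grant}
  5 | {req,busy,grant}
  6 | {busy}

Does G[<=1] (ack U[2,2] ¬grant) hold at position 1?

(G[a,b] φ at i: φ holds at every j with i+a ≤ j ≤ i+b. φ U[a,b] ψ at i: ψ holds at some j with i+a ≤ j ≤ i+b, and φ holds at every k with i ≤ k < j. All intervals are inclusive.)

Check (ack U[2,2] ¬grant) at every j in [1,2]:
  j=1: fails
  j=2: fails
Fails at j=1 → formula fails.

False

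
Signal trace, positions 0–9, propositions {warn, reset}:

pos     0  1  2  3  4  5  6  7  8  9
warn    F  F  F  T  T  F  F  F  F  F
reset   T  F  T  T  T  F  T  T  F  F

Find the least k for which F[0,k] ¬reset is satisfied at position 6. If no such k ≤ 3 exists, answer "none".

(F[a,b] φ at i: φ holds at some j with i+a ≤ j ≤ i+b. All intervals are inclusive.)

2

Scan j = 6,7,… for ¬reset:
  j=6: fails
  j=7: fails
  j=8: holds
First hit at j=8, so smallest k = 8-6 = 2.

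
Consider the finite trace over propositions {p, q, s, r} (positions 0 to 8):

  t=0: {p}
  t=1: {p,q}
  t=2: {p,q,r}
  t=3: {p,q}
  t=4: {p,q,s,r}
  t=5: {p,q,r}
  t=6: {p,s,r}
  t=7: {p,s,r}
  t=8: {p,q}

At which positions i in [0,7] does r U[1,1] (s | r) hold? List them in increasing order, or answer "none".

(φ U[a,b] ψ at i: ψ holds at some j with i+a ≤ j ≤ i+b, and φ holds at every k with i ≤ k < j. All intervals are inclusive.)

4, 5, 6

Evaluate at each i in [0,7]:
  i=0: ✗ (no rhs in [1,1])
  i=1: ✗ (lhs fails at k=1 before rhs at j=2)
  i=2: ✗ (no rhs in [3,3])
  i=3: ✗ (lhs fails at k=3 before rhs at j=4)
  i=4: ✓ (rhs at j=5; lhs holds on [4,4])
  i=5: ✓ (rhs at j=6; lhs holds on [5,5])
  i=6: ✓ (rhs at j=7; lhs holds on [6,6])
  i=7: ✗ (no rhs in [8,8])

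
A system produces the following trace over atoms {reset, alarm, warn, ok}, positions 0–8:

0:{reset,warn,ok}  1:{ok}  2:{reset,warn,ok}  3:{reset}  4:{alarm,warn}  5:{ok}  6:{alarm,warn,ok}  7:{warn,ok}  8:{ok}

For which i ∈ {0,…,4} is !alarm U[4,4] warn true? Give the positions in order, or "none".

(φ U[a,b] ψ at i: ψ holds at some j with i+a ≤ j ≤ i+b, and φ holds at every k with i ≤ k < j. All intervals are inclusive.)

0

Evaluate at each i in [0,4]:
  i=0: ✓ (rhs at j=4; lhs holds on [0,3])
  i=1: ✗ (no rhs in [5,5])
  i=2: ✗ (lhs fails at k=4 before rhs at j=6)
  i=3: ✗ (lhs fails at k=4 before rhs at j=7)
  i=4: ✗ (no rhs in [8,8])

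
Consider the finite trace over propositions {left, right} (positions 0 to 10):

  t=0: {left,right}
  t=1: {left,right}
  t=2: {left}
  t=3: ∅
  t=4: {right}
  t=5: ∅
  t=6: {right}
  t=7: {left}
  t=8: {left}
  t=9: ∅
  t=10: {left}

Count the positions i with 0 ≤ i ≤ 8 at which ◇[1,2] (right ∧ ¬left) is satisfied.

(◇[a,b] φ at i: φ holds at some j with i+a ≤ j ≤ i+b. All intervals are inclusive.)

Evaluate at each i in [0,8]:
  i=0: ✗ (none in [1,2])
  i=1: ✗ (none in [2,3])
  i=2: ✓ (witness j=4)
  i=3: ✓ (witness j=4)
  i=4: ✓ (witness j=6)
  i=5: ✓ (witness j=6)
  i=6: ✗ (none in [7,8])
  i=7: ✗ (none in [8,9])
  i=8: ✗ (none in [9,10])
Positions where it holds: {2, 3, 4, 5} → 4.

4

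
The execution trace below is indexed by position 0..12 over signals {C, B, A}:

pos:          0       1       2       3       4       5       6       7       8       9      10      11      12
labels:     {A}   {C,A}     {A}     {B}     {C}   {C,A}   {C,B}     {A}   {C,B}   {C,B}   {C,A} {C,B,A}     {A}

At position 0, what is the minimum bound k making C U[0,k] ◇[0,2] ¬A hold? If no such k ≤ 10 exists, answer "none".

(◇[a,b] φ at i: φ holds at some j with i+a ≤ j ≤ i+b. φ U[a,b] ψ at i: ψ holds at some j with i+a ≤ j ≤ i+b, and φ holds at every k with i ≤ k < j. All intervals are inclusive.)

Need earliest j ≥ 0 with ◇[0,2] ¬A, and C at every k in [0,j-1].
  j=0: rhs fails.
  j=1: rhs holds but lhs fails at k=0.
  j=2: rhs holds but lhs fails at k=0.
  j=3: rhs holds but lhs fails at k=0.
  j=4: rhs holds but lhs fails at k=0.
  j=5: rhs holds but lhs fails at k=0.
  j=6: rhs holds but lhs fails at k=0.
  j=7: rhs holds but lhs fails at k=0.
  j=8: rhs holds but lhs fails at k=0.
  j=9: rhs holds but lhs fails at k=0.
  j=10: rhs fails.
No witness within the range → none.

none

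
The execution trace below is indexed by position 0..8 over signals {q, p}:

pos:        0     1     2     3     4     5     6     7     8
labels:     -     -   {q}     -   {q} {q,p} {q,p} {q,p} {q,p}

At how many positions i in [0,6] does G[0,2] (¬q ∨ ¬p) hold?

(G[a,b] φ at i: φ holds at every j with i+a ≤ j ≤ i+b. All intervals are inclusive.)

3

Evaluate at each i in [0,6]:
  i=0: ✓ (all of [0,2])
  i=1: ✓ (all of [1,3])
  i=2: ✓ (all of [2,4])
  i=3: ✗ (fails at j=5)
  i=4: ✗ (fails at j=5)
  i=5: ✗ (fails at j=5)
  i=6: ✗ (fails at j=6)
Positions where it holds: {0, 1, 2} → 3.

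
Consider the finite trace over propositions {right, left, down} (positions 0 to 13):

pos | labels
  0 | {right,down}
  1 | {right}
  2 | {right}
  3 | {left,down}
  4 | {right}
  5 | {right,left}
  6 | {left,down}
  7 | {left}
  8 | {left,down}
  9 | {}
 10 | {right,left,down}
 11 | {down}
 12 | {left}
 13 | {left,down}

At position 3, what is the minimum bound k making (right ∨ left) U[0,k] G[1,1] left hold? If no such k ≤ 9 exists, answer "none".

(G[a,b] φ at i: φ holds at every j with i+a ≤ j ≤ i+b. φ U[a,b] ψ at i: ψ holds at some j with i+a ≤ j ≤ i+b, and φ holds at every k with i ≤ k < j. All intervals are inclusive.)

1

Need earliest j ≥ 3 with G[1,1] left, and (right ∨ left) at every k in [3,j-1].
  j=3: rhs fails.
  j=4: rhs holds; lhs holds on [3,3]. k = 1.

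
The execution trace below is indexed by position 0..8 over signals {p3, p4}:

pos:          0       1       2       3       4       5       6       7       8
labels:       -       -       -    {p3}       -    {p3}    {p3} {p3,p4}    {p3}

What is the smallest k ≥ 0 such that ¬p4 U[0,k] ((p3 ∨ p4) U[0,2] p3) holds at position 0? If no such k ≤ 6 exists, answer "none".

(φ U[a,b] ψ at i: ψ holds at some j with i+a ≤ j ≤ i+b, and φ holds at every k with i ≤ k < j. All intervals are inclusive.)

3

Need earliest j ≥ 0 with ((p3 ∨ p4) U[0,2] p3), and ¬p4 at every k in [0,j-1].
  j=0: rhs fails.
  j=1: rhs fails.
  j=2: rhs fails.
  j=3: rhs holds; lhs holds on [0,2]. k = 3.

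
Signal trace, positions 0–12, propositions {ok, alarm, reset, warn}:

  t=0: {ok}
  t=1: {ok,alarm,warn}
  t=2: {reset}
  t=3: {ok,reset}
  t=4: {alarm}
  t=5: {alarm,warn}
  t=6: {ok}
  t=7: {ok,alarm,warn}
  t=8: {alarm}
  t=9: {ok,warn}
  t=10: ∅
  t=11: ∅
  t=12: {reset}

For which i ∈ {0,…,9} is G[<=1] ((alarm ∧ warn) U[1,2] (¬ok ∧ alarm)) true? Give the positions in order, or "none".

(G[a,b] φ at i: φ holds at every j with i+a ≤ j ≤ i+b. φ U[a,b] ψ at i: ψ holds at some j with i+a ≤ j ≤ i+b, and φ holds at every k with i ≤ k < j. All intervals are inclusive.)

none

Evaluate at each i in [0,9]:
  i=0: ✗ (fails at j=0)
  i=1: ✗ (fails at j=1)
  i=2: ✗ (fails at j=2)
  i=3: ✗ (fails at j=3)
  i=4: ✗ (fails at j=4)
  i=5: ✗ (fails at j=5)
  i=6: ✗ (fails at j=6)
  i=7: ✗ (fails at j=8)
  i=8: ✗ (fails at j=8)
  i=9: ✗ (fails at j=9)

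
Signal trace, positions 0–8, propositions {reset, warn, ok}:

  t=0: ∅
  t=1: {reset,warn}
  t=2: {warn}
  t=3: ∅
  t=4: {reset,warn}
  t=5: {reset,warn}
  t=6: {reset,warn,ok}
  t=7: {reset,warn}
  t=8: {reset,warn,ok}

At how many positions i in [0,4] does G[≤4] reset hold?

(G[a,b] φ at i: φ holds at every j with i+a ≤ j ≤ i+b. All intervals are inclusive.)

1

Evaluate at each i in [0,4]:
  i=0: ✗ (fails at j=0)
  i=1: ✗ (fails at j=2)
  i=2: ✗ (fails at j=2)
  i=3: ✗ (fails at j=3)
  i=4: ✓ (all of [4,8])
Positions where it holds: {4} → 1.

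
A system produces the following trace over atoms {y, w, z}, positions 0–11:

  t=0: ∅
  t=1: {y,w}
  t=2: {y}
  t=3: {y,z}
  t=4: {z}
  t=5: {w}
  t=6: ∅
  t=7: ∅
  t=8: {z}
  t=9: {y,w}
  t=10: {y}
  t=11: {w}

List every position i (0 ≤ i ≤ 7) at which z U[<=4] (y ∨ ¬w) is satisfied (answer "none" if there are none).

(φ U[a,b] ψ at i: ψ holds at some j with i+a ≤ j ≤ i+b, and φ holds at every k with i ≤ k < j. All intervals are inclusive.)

Evaluate at each i in [0,7]:
  i=0: ✓ (rhs at j=0)
  i=1: ✓ (rhs at j=1)
  i=2: ✓ (rhs at j=2)
  i=3: ✓ (rhs at j=3)
  i=4: ✓ (rhs at j=4)
  i=5: ✗ (lhs fails at k=5 before rhs at j=6)
  i=6: ✓ (rhs at j=6)
  i=7: ✓ (rhs at j=7)

0, 1, 2, 3, 4, 6, 7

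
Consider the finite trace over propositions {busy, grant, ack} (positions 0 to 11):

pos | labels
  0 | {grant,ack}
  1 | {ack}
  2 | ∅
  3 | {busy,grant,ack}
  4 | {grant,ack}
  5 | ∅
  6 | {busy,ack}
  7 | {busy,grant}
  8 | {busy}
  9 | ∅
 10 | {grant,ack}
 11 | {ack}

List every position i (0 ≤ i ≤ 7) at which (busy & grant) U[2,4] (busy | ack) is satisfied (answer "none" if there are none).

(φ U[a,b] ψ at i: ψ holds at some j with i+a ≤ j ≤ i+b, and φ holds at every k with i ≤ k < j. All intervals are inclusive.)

Evaluate at each i in [0,7]:
  i=0: ✗ (lhs fails at k=0 before rhs at j=3)
  i=1: ✗ (lhs fails at k=1 before rhs at j=3)
  i=2: ✗ (lhs fails at k=2 before rhs at j=4)
  i=3: ✗ (lhs fails at k=4 before rhs at j=6)
  i=4: ✗ (lhs fails at k=4 before rhs at j=6)
  i=5: ✗ (lhs fails at k=5 before rhs at j=7)
  i=6: ✗ (lhs fails at k=6 before rhs at j=8)
  i=7: ✗ (lhs fails at k=8 before rhs at j=10)

none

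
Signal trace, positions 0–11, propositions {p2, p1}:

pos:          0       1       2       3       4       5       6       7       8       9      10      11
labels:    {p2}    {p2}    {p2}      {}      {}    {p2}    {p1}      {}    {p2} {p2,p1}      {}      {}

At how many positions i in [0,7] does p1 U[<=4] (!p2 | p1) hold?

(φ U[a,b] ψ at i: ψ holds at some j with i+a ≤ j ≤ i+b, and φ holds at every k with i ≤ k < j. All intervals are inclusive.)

4

Evaluate at each i in [0,7]:
  i=0: ✗ (lhs fails at k=0 before rhs at j=3)
  i=1: ✗ (lhs fails at k=1 before rhs at j=3)
  i=2: ✗ (lhs fails at k=2 before rhs at j=3)
  i=3: ✓ (rhs at j=3)
  i=4: ✓ (rhs at j=4)
  i=5: ✗ (lhs fails at k=5 before rhs at j=6)
  i=6: ✓ (rhs at j=6)
  i=7: ✓ (rhs at j=7)
Positions where it holds: {3, 4, 6, 7} → 4.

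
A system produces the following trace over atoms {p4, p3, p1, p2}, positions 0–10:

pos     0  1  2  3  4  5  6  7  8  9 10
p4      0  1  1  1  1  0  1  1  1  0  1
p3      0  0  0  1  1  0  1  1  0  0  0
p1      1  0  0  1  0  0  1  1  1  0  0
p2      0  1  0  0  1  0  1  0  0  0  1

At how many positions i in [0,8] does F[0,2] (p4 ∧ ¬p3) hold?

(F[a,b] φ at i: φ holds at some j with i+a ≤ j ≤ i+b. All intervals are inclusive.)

Evaluate at each i in [0,8]:
  i=0: ✓ (witness j=1)
  i=1: ✓ (witness j=1)
  i=2: ✓ (witness j=2)
  i=3: ✗ (none in [3,5])
  i=4: ✗ (none in [4,6])
  i=5: ✗ (none in [5,7])
  i=6: ✓ (witness j=8)
  i=7: ✓ (witness j=8)
  i=8: ✓ (witness j=8)
Positions where it holds: {0, 1, 2, 6, 7, 8} → 6.

6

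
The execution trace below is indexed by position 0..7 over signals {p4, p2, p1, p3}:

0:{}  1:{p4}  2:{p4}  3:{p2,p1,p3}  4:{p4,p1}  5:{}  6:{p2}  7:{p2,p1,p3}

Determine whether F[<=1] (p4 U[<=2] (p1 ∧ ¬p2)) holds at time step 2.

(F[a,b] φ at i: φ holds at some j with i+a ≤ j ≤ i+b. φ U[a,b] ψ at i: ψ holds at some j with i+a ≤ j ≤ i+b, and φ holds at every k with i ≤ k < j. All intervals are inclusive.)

Does not hold

Check (p4 U[<=2] (p1 ∧ ¬p2)) at each j in [2,3]:
  j=2: fails
  j=3: fails
No position in the window satisfies it → formula fails.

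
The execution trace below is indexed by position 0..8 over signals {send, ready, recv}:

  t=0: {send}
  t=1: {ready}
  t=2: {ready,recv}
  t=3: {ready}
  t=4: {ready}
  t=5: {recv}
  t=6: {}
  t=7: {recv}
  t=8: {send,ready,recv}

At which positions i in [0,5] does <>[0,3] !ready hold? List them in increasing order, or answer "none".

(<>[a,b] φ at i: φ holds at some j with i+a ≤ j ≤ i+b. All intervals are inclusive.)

Evaluate at each i in [0,5]:
  i=0: ✓ (witness j=0)
  i=1: ✗ (none in [1,4])
  i=2: ✓ (witness j=5)
  i=3: ✓ (witness j=5)
  i=4: ✓ (witness j=5)
  i=5: ✓ (witness j=5)

0, 2, 3, 4, 5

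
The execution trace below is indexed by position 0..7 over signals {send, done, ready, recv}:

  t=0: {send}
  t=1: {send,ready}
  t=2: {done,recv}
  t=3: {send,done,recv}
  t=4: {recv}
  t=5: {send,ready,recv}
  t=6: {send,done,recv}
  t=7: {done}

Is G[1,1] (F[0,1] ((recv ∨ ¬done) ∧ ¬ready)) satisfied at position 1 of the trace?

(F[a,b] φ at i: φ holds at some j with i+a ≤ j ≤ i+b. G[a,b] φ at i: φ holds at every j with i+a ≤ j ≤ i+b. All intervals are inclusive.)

True

Check F[0,1] ((recv ∨ ¬done) ∧ ¬ready) at every j in [2,2]:
  j=2: holds (witness at 2)
All positions satisfy it → formula holds.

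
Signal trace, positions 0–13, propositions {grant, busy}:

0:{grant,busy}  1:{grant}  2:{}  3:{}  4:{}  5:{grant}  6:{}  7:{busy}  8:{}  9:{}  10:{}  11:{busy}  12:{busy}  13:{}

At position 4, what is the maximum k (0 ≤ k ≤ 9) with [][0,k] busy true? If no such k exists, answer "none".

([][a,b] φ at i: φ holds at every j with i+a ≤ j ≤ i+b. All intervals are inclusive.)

none

busy must hold from j=4 onward; find where it first fails.
  j=4: fails → no k works.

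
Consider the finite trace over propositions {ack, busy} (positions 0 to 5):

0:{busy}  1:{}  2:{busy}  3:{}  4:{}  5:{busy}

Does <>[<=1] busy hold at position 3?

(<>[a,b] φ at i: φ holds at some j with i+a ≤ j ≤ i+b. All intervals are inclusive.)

Check busy at each j in [3,4]:
  j=3: false
  j=4: false
No position in the window satisfies it → formula fails.

False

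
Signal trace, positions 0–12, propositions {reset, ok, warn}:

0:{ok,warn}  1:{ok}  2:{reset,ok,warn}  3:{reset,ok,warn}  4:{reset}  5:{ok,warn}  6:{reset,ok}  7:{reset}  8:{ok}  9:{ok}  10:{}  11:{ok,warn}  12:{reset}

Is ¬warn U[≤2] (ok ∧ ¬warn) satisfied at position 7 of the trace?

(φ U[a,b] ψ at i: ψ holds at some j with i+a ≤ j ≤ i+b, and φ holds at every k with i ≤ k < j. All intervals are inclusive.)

Need some j in [7,9] with (ok ∧ ¬warn), and ¬warn at every k in [7,j-1].
  j=7: (ok ∧ ¬warn) false.
  j=8: (ok ∧ ¬warn) holds; ¬warn holds at every k in [7,7] → satisfied.

True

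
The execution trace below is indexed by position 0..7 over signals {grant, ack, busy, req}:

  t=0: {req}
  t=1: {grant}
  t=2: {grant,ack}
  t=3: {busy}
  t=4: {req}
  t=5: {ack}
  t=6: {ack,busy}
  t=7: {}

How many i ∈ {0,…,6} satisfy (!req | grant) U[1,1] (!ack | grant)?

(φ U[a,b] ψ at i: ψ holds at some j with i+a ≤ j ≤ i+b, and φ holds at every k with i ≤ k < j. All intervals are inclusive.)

Evaluate at each i in [0,6]:
  i=0: ✗ (lhs fails at k=0 before rhs at j=1)
  i=1: ✓ (rhs at j=2; lhs holds on [1,1])
  i=2: ✓ (rhs at j=3; lhs holds on [2,2])
  i=3: ✓ (rhs at j=4; lhs holds on [3,3])
  i=4: ✗ (no rhs in [5,5])
  i=5: ✗ (no rhs in [6,6])
  i=6: ✓ (rhs at j=7; lhs holds on [6,6])
Positions where it holds: {1, 2, 3, 6} → 4.

4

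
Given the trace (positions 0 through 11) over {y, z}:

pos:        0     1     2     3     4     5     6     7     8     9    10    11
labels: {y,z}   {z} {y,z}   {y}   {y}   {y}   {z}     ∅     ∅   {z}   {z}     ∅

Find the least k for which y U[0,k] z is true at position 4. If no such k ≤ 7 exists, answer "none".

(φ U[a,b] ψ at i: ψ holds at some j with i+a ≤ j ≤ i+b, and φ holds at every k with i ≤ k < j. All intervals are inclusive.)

2

Need earliest j ≥ 4 with z, and y at every k in [4,j-1].
  j=4: rhs fails.
  j=5: rhs fails.
  j=6: rhs holds; lhs holds on [4,5]. k = 2.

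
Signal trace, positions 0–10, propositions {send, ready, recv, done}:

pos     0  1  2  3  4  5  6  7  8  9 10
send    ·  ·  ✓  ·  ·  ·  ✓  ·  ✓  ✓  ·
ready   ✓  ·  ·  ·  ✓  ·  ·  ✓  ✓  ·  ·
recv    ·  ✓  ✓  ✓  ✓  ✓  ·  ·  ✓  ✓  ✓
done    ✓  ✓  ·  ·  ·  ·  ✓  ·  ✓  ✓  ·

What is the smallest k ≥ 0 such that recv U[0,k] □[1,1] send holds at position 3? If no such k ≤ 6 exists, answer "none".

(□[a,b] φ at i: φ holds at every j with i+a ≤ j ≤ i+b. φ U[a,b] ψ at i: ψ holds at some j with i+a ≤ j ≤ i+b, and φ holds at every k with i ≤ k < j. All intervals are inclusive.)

2

Need earliest j ≥ 3 with □[1,1] send, and recv at every k in [3,j-1].
  j=3: rhs fails.
  j=4: rhs fails.
  j=5: rhs holds; lhs holds on [3,4]. k = 2.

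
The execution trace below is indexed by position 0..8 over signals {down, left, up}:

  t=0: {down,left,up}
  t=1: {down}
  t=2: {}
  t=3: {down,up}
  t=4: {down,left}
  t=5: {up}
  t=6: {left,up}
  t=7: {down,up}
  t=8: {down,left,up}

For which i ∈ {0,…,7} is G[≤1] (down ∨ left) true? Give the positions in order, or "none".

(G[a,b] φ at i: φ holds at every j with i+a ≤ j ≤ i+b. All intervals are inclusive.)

Evaluate at each i in [0,7]:
  i=0: ✓ (all of [0,1])
  i=1: ✗ (fails at j=2)
  i=2: ✗ (fails at j=2)
  i=3: ✓ (all of [3,4])
  i=4: ✗ (fails at j=5)
  i=5: ✗ (fails at j=5)
  i=6: ✓ (all of [6,7])
  i=7: ✓ (all of [7,8])

0, 3, 6, 7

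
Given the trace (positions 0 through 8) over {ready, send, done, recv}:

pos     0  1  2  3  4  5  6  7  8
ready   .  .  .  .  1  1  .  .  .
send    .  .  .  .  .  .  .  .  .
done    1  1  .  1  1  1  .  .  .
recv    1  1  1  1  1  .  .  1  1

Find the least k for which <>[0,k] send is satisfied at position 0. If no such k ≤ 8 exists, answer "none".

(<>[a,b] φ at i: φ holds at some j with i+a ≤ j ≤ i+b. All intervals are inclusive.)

Scan j = 0,1,… for send:
  j=0: fails
  j=1: fails
  j=2: fails
  j=3: fails
  j=4: fails
  j=5: fails
  j=6: fails
  j=7: fails
  j=8: fails
No j in [0,8] satisfies it → none.

none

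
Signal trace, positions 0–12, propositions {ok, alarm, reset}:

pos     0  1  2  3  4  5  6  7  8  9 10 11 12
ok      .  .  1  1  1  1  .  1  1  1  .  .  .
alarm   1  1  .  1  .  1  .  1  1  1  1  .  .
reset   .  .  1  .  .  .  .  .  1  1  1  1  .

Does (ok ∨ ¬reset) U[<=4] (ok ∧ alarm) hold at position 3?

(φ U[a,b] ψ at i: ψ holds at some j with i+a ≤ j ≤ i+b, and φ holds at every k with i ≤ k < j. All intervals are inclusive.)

Need some j in [3,7] with (ok ∧ alarm), and (ok ∨ ¬reset) at every k in [3,j-1].
  j=3: (ok ∧ alarm) holds; no prefix to check → satisfied.

True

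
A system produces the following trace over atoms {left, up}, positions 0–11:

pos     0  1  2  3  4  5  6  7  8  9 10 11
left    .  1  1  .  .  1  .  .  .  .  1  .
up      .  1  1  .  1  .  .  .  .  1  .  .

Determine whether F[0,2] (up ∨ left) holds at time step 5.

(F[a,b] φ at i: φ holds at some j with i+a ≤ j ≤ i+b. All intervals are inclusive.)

Check (up ∨ left) at each j in [5,7]:
  j=5: true
  j=6: false
  j=7: false
Found at j=5 → formula holds.

True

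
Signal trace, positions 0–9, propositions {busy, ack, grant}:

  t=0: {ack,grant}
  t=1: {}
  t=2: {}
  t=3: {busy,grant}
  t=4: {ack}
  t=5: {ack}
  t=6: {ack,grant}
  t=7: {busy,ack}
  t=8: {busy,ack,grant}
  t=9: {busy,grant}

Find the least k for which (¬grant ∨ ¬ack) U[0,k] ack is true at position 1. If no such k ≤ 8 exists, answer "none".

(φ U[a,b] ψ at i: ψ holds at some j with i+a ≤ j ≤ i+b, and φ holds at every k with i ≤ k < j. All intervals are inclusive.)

3

Need earliest j ≥ 1 with ack, and (¬grant ∨ ¬ack) at every k in [1,j-1].
  j=1: rhs fails.
  j=2: rhs fails.
  j=3: rhs fails.
  j=4: rhs holds; lhs holds on [1,3]. k = 3.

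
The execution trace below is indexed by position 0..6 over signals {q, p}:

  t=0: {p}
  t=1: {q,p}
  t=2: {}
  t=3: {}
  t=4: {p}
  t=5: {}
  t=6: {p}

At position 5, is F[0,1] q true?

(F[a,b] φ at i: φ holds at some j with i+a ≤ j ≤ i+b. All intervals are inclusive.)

Check q at each j in [5,6]:
  j=5: false
  j=6: false
No position in the window satisfies it → formula fails.

No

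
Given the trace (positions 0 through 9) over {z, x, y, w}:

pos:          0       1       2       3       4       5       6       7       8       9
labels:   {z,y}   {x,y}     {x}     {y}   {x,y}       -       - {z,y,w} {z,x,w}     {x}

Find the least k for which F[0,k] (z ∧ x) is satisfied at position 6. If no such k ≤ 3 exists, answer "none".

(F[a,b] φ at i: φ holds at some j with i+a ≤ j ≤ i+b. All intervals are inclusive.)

Scan j = 6,7,… for (z ∧ x):
  j=6: fails
  j=7: fails
  j=8: holds
First hit at j=8, so smallest k = 8-6 = 2.

2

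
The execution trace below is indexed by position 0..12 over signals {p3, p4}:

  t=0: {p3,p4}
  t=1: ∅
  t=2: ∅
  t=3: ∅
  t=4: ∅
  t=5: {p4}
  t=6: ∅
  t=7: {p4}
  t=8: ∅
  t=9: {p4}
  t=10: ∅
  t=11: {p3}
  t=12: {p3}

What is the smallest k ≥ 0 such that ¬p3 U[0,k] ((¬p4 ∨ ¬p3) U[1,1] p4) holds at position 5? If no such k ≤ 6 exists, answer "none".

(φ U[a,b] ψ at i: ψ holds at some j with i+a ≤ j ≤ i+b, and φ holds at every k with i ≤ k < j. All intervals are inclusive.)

1

Need earliest j ≥ 5 with ((¬p4 ∨ ¬p3) U[1,1] p4), and ¬p3 at every k in [5,j-1].
  j=5: rhs fails.
  j=6: rhs holds; lhs holds on [5,5]. k = 1.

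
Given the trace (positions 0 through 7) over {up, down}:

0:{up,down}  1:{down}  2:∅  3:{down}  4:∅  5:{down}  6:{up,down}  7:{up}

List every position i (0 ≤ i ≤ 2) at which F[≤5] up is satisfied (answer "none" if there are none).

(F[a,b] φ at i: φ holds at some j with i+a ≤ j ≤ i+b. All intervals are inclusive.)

0, 1, 2

Evaluate at each i in [0,2]:
  i=0: ✓ (witness j=0)
  i=1: ✓ (witness j=6)
  i=2: ✓ (witness j=6)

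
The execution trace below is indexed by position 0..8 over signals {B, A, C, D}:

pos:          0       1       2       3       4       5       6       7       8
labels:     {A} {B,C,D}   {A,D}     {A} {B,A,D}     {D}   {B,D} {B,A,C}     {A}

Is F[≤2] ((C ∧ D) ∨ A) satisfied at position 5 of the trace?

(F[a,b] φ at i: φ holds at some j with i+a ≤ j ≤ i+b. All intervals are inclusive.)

Check ((C ∧ D) ∨ A) at each j in [5,7]:
  j=5: false
  j=6: false
  j=7: true
Found at j=7 → formula holds.

Holds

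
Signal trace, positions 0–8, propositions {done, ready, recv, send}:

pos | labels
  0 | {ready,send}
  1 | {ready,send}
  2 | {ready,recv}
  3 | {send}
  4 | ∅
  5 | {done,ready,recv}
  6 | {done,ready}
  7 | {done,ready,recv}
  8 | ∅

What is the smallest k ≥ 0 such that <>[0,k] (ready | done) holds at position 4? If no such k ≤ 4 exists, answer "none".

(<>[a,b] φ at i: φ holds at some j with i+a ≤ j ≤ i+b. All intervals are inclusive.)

Scan j = 4,5,… for (ready | done):
  j=4: fails
  j=5: holds
First hit at j=5, so smallest k = 5-4 = 1.

1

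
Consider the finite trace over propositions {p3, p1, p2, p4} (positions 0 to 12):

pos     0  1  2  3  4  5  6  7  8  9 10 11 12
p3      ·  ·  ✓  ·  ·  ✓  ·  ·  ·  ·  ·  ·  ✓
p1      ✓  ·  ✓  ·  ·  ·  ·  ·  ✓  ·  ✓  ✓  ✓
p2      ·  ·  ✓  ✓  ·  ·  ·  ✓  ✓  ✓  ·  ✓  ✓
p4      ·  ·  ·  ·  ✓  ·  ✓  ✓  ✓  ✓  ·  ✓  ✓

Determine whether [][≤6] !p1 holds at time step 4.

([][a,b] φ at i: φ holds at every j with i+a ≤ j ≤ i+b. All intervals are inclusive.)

No

Check !p1 at every j in [4,10]:
  j=4: true
  j=5: true
  j=6: true
  j=7: true
  j=8: false
  j=9: true
  j=10: false
Fails at j=8 → formula fails.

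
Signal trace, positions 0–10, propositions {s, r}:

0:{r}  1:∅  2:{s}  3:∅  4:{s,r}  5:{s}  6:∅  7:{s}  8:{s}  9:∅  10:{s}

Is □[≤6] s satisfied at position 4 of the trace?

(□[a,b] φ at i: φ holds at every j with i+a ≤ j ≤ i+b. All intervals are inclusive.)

Check s at every j in [4,10]:
  j=4: true
  j=5: true
  j=6: false
  j=7: true
  j=8: true
  j=9: false
  j=10: true
Fails at j=6 → formula fails.

No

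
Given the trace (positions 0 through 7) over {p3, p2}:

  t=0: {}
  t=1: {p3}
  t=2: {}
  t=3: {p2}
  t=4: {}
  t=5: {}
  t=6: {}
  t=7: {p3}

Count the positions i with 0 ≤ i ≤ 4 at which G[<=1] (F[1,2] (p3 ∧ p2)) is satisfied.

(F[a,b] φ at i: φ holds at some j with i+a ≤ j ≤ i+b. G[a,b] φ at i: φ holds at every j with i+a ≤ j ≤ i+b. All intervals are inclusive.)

0

Evaluate at each i in [0,4]:
  i=0: ✗ (fails at j=0)
  i=1: ✗ (fails at j=1)
  i=2: ✗ (fails at j=2)
  i=3: ✗ (fails at j=3)
  i=4: ✗ (fails at j=4)
Positions where it holds: {} → 0.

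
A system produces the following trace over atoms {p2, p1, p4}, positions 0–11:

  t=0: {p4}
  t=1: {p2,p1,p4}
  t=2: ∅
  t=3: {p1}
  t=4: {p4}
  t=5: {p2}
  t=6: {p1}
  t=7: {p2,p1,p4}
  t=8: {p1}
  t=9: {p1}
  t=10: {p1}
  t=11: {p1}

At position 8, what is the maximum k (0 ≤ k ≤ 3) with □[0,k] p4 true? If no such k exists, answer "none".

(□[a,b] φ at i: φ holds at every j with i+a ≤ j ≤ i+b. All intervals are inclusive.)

p4 must hold from j=8 onward; find where it first fails.
  j=8: fails → no k works.

none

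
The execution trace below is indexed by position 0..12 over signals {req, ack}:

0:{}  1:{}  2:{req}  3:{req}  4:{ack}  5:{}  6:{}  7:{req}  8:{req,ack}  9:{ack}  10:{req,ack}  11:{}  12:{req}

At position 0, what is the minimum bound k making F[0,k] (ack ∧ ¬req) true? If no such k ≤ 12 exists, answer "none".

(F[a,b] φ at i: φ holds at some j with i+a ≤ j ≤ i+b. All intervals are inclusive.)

Scan j = 0,1,… for (ack ∧ ¬req):
  j=0: fails
  j=1: fails
  j=2: fails
  j=3: fails
  j=4: holds
First hit at j=4, so smallest k = 4-0 = 4.

4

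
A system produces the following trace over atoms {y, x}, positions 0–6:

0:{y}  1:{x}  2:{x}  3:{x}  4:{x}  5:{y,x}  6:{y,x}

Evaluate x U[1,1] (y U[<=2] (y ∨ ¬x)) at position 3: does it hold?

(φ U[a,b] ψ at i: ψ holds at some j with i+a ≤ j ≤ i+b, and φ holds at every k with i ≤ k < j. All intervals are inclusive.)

Does not hold

Need some j in [4,4] with (y U[<=2] (y ∨ ¬x)), and x at every k in [3,j-1].
  j=4: (y U[<=2] (y ∨ ¬x)) — fails.
No j in the window works → until fails.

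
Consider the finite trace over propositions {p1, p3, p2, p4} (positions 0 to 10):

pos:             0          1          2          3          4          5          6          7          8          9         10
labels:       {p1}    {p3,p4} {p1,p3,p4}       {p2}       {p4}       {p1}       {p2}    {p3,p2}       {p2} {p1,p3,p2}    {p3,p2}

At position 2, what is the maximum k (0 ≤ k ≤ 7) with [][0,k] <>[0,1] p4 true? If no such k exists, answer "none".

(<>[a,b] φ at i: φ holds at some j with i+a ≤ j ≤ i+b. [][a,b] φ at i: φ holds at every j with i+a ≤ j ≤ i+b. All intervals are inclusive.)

2

<>[0,1] p4 must hold from j=2 onward; find where it first fails.
  j=2: holds
  j=3: holds
  j=4: holds
  j=5: fails
Holds on [2,4], so largest k = 2.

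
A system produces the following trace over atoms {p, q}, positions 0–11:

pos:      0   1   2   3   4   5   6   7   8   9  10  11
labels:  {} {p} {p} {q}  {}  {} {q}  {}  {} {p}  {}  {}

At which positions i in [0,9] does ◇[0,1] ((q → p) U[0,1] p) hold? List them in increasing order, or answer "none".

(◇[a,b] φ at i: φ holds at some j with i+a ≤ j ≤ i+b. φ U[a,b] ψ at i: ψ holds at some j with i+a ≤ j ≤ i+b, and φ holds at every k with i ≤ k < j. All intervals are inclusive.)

Evaluate at each i in [0,9]:
  i=0: ✓ (witness j=0)
  i=1: ✓ (witness j=1)
  i=2: ✓ (witness j=2)
  i=3: ✗ (none in [3,4])
  i=4: ✗ (none in [4,5])
  i=5: ✗ (none in [5,6])
  i=6: ✗ (none in [6,7])
  i=7: ✓ (witness j=8)
  i=8: ✓ (witness j=8)
  i=9: ✓ (witness j=9)

0, 1, 2, 7, 8, 9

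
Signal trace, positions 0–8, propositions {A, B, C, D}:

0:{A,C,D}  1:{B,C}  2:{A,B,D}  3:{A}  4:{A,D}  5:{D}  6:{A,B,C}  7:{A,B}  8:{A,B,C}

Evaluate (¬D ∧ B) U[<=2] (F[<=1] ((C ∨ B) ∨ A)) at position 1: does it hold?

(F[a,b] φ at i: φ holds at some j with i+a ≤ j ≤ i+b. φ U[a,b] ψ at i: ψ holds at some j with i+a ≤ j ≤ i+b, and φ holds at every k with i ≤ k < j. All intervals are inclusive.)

True

Need some j in [1,3] with F[<=1] ((C ∨ B) ∨ A), and (¬D ∧ B) at every k in [1,j-1].
  j=1: F[<=1] ((C ∨ B) ∨ A) holds; no prefix to check → satisfied.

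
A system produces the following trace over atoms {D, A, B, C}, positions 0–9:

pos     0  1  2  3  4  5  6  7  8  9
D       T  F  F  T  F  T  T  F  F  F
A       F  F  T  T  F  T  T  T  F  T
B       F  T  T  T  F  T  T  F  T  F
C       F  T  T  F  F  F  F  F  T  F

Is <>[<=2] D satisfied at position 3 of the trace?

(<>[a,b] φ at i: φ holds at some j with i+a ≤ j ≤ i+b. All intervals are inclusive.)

Holds

Check D at each j in [3,5]:
  j=3: true
  j=4: false
  j=5: true
Found at j=3 → formula holds.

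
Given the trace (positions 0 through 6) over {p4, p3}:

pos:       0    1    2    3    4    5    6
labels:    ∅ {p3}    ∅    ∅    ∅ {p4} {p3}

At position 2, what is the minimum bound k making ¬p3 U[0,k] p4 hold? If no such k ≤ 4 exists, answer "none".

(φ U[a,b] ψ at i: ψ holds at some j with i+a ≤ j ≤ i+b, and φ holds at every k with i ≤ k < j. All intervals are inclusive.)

Need earliest j ≥ 2 with p4, and ¬p3 at every k in [2,j-1].
  j=2: rhs fails.
  j=3: rhs fails.
  j=4: rhs fails.
  j=5: rhs holds; lhs holds on [2,4]. k = 3.

3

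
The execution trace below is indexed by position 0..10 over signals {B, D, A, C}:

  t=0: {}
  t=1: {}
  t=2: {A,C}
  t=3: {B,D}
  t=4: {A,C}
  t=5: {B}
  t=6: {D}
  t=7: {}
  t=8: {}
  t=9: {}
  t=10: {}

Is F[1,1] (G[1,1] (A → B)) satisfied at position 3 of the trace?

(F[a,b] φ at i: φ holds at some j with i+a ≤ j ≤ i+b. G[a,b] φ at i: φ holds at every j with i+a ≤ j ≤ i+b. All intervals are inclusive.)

True

Check G[1,1] (A → B) at each j in [4,4]:
  j=4: holds on [5,5]
Found at j=4 → formula holds.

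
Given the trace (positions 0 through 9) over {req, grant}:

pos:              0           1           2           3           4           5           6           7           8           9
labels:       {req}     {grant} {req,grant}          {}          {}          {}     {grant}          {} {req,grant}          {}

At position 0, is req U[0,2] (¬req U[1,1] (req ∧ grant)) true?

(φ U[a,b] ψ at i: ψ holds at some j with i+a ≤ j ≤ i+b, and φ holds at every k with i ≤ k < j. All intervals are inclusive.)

Need some j in [0,2] with (¬req U[1,1] (req ∧ grant)), and req at every k in [0,j-1].
  j=0: (¬req U[1,1] (req ∧ grant)) — fails.
  j=1: (¬req U[1,1] (req ∧ grant)) holds; req holds at every k in [0,0] → satisfied.

Holds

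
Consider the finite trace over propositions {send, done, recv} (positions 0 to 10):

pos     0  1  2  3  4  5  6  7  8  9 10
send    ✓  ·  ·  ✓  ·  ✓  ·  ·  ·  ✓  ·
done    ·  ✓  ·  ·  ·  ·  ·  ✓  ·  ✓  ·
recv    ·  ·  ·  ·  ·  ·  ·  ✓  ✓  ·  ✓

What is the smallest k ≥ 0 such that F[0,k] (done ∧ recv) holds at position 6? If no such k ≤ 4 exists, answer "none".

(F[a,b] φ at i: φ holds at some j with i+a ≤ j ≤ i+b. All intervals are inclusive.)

1

Scan j = 6,7,… for (done ∧ recv):
  j=6: fails
  j=7: holds
First hit at j=7, so smallest k = 7-6 = 1.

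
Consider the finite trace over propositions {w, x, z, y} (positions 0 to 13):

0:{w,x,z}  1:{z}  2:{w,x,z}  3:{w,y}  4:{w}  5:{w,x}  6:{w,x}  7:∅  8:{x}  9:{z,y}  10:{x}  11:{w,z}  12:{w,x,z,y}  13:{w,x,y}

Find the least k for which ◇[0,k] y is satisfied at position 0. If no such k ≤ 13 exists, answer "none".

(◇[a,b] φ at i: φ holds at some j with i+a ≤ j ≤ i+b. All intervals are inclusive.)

3

Scan j = 0,1,… for y:
  j=0: fails
  j=1: fails
  j=2: fails
  j=3: holds
First hit at j=3, so smallest k = 3-0 = 3.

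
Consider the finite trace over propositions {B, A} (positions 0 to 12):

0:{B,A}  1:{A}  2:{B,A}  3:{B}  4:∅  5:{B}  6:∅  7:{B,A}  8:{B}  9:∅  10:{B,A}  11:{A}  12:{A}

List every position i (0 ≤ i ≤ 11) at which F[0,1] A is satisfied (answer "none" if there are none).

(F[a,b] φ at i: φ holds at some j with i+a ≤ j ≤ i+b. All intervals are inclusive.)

Evaluate at each i in [0,11]:
  i=0: ✓ (witness j=0)
  i=1: ✓ (witness j=1)
  i=2: ✓ (witness j=2)
  i=3: ✗ (none in [3,4])
  i=4: ✗ (none in [4,5])
  i=5: ✗ (none in [5,6])
  i=6: ✓ (witness j=7)
  i=7: ✓ (witness j=7)
  i=8: ✗ (none in [8,9])
  i=9: ✓ (witness j=10)
  i=10: ✓ (witness j=10)
  i=11: ✓ (witness j=11)

0, 1, 2, 6, 7, 9, 10, 11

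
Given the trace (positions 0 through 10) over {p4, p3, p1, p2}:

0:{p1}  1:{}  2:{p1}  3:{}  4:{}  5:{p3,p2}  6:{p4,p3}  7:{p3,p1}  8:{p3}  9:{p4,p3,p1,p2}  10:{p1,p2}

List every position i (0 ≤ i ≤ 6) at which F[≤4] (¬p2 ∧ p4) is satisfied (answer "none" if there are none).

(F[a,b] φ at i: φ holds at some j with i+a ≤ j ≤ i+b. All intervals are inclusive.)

2, 3, 4, 5, 6

Evaluate at each i in [0,6]:
  i=0: ✗ (none in [0,4])
  i=1: ✗ (none in [1,5])
  i=2: ✓ (witness j=6)
  i=3: ✓ (witness j=6)
  i=4: ✓ (witness j=6)
  i=5: ✓ (witness j=6)
  i=6: ✓ (witness j=6)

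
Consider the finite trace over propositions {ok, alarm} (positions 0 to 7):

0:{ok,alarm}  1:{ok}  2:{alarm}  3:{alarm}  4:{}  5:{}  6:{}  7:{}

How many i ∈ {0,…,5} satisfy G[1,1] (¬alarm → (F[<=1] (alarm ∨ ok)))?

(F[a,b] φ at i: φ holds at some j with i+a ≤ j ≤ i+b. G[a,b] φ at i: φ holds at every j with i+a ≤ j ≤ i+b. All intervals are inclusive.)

3

Evaluate at each i in [0,5]:
  i=0: ✓ (all of [1,1])
  i=1: ✓ (all of [2,2])
  i=2: ✓ (all of [3,3])
  i=3: ✗ (fails at j=4)
  i=4: ✗ (fails at j=5)
  i=5: ✗ (fails at j=6)
Positions where it holds: {0, 1, 2} → 3.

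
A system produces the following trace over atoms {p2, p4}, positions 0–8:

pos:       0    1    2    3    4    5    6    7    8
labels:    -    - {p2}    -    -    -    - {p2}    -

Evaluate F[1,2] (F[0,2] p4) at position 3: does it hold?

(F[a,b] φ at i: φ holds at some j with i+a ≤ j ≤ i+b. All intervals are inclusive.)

No

Check F[0,2] p4 at each j in [4,5]:
  j=4: fails (none in [4,6])
  j=5: fails (none in [5,7])
No position in the window satisfies it → formula fails.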